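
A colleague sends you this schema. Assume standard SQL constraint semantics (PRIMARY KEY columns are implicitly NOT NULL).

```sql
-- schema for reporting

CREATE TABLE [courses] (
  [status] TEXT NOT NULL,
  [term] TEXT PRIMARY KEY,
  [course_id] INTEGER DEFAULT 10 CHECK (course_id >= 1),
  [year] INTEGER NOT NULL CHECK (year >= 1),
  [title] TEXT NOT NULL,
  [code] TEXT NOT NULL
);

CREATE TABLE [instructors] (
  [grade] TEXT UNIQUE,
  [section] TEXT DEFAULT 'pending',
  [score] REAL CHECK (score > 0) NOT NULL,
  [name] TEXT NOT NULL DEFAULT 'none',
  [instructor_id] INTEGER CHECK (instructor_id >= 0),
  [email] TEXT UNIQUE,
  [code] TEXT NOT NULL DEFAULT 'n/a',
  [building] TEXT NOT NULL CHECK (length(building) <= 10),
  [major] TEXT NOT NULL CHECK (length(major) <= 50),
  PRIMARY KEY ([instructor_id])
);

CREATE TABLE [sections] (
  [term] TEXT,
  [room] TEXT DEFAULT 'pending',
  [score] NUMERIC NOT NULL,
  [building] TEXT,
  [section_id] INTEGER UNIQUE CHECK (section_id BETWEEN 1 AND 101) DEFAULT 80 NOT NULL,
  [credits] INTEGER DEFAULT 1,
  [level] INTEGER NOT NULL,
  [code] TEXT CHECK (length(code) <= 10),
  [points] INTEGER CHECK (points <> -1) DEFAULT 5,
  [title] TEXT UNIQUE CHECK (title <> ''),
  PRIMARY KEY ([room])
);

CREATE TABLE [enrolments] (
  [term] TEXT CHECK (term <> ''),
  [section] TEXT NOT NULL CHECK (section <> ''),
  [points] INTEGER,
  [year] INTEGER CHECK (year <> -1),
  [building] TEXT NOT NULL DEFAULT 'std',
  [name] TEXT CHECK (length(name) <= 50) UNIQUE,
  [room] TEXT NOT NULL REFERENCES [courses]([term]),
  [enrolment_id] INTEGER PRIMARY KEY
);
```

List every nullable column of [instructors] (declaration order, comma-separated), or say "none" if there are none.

grade, section, email

- grade: UNIQUE does not imply NOT NULL → nullable.
- section: DEFAULT only fills an omitted column; an explicit NULL is still allowed → nullable.
- score: declared NOT NULL → not nullable.
- name: declared NOT NULL → not nullable.
- instructor_id: part of the PRIMARY KEY, which implies NOT NULL → not nullable.
- email: UNIQUE does not imply NOT NULL → nullable.
- code: declared NOT NULL → not nullable.
- building: declared NOT NULL → not nullable.
- major: declared NOT NULL → not nullable.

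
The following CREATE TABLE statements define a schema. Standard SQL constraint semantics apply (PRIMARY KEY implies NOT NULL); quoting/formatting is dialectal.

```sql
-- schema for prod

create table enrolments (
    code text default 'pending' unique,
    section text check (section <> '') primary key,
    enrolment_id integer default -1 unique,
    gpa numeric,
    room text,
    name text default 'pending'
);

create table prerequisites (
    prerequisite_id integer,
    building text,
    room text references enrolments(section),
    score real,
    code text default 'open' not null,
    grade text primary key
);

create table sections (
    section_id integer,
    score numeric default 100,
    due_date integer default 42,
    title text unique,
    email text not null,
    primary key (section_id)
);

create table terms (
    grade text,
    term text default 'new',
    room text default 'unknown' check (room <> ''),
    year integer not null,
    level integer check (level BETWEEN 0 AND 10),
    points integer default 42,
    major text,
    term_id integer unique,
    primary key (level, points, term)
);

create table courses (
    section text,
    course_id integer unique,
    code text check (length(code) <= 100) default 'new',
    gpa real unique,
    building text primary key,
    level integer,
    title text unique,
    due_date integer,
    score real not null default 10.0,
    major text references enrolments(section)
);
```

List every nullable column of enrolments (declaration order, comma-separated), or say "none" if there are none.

code, enrolment_id, gpa, room, name

- code: UNIQUE does not imply NOT NULL → nullable.
- section: part of the PRIMARY KEY, which implies NOT NULL → not nullable.
- enrolment_id: UNIQUE does not imply NOT NULL → nullable.
- gpa: no NOT NULL constraint applies → nullable.
- room: no NOT NULL constraint applies → nullable.
- name: DEFAULT only fills an omitted column; an explicit NULL is still allowed → nullable.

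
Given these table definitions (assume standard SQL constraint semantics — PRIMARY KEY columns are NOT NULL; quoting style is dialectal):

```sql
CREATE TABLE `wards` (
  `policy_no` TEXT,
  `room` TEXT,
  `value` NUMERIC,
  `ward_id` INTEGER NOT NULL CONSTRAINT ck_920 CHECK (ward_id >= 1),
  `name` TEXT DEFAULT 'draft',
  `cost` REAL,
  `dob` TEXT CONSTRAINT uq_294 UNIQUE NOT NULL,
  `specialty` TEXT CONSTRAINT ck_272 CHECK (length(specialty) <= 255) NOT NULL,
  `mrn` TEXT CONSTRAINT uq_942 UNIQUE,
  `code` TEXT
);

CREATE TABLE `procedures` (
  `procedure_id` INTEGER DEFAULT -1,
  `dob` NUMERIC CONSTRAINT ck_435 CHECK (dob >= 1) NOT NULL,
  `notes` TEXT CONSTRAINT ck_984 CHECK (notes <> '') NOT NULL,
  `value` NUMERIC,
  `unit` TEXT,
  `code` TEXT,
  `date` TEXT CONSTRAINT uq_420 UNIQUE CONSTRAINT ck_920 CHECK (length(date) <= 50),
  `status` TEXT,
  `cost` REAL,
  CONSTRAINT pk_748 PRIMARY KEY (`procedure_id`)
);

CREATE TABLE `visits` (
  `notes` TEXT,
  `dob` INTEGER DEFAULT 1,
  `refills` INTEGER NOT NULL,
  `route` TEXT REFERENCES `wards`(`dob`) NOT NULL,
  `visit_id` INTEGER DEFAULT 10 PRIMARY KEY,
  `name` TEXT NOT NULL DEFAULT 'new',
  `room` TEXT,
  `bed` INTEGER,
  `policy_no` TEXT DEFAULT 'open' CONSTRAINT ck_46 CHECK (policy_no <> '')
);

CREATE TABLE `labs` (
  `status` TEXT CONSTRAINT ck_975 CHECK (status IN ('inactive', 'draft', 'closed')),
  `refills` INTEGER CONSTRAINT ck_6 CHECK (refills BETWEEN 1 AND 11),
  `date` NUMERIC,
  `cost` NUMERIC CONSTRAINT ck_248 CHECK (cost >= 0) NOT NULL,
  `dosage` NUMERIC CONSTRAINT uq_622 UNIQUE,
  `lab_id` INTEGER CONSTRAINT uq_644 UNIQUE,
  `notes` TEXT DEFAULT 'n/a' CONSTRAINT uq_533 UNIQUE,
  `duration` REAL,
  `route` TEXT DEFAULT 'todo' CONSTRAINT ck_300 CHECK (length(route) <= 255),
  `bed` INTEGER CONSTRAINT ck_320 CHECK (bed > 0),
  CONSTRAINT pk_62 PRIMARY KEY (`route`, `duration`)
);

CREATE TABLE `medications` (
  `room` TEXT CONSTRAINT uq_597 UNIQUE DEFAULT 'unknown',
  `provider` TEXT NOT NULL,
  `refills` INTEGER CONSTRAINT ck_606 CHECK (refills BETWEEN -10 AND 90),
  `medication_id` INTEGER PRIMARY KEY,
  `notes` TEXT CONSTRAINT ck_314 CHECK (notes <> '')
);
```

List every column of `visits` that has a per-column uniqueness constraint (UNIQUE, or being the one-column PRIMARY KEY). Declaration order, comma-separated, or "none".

visit_id

- notes: no UNIQUE or single-column PK constraint.
- dob: no UNIQUE or single-column PK constraint.
- refills: no UNIQUE or single-column PK constraint.
- route: no UNIQUE or single-column PK constraint.
- visit_id: single-column PRIMARY KEY → unique.
- name: no UNIQUE or single-column PK constraint.
- room: no UNIQUE or single-column PK constraint.
- bed: no UNIQUE or single-column PK constraint.
- policy_no: no UNIQUE or single-column PK constraint.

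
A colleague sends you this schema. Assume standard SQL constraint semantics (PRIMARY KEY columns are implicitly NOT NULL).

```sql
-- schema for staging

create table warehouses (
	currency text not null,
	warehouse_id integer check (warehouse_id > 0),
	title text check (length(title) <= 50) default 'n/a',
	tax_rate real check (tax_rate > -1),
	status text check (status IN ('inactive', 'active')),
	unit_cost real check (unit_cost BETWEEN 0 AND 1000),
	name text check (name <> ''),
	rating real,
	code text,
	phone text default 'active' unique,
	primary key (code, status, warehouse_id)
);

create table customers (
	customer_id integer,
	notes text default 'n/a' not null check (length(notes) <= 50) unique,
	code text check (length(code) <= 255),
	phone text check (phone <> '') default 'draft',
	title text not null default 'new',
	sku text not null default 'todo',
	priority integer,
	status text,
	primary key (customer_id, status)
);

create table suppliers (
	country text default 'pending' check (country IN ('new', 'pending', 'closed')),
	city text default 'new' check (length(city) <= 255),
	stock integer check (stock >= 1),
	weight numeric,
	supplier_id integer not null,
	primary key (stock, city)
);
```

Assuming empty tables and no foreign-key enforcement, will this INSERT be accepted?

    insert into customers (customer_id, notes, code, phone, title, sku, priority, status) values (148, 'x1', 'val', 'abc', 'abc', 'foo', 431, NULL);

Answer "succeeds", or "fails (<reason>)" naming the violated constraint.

fails (NOT NULL on status)

status is explicitly set to NULL, but status is part of the PRIMARY KEY (implied NOT NULL).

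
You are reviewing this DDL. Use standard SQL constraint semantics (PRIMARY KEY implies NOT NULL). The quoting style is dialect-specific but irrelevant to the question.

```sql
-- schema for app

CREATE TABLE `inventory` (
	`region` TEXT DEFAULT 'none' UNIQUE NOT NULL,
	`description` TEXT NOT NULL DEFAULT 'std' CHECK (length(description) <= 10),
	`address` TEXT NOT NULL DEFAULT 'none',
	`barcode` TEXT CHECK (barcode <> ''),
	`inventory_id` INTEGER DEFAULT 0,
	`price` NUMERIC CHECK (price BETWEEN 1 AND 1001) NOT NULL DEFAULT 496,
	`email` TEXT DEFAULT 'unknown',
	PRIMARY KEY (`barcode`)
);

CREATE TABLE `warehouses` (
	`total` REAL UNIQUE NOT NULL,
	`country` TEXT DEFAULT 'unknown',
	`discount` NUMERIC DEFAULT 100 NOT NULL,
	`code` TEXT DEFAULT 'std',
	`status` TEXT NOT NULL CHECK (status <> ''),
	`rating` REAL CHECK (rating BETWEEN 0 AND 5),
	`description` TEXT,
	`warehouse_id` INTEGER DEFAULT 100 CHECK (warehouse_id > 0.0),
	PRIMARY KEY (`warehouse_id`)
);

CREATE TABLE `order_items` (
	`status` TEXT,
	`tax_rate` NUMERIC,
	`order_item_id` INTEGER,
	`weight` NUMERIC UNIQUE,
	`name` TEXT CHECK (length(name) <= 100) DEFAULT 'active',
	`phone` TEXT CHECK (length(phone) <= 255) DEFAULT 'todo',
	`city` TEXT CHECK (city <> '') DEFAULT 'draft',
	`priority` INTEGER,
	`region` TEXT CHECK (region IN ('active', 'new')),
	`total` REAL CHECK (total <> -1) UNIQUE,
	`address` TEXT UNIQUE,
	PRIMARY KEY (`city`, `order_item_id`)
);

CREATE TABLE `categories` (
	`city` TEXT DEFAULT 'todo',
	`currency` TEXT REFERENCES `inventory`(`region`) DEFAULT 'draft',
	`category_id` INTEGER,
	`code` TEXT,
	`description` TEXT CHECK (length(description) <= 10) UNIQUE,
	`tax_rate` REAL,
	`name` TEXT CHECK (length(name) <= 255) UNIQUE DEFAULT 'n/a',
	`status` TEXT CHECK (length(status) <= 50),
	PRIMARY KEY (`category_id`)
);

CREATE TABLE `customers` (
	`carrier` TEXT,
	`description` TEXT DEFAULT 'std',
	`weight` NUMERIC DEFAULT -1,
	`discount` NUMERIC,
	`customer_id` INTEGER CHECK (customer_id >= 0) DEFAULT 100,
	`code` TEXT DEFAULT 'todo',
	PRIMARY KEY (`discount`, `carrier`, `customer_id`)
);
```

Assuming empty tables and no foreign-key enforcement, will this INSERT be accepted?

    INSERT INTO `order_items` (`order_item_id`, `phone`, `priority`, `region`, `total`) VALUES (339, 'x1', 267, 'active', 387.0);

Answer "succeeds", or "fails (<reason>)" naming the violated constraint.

succeeds

NOT NULL columns: city defaults to 'draft'; order_item_id is supplied.
CHECK constraints: 'x1' satisfies (length(phone) <= 255); 'active' satisfies (region IN ('active', 'new')); 387.0 satisfies (total <> -1).
No constraint is violated.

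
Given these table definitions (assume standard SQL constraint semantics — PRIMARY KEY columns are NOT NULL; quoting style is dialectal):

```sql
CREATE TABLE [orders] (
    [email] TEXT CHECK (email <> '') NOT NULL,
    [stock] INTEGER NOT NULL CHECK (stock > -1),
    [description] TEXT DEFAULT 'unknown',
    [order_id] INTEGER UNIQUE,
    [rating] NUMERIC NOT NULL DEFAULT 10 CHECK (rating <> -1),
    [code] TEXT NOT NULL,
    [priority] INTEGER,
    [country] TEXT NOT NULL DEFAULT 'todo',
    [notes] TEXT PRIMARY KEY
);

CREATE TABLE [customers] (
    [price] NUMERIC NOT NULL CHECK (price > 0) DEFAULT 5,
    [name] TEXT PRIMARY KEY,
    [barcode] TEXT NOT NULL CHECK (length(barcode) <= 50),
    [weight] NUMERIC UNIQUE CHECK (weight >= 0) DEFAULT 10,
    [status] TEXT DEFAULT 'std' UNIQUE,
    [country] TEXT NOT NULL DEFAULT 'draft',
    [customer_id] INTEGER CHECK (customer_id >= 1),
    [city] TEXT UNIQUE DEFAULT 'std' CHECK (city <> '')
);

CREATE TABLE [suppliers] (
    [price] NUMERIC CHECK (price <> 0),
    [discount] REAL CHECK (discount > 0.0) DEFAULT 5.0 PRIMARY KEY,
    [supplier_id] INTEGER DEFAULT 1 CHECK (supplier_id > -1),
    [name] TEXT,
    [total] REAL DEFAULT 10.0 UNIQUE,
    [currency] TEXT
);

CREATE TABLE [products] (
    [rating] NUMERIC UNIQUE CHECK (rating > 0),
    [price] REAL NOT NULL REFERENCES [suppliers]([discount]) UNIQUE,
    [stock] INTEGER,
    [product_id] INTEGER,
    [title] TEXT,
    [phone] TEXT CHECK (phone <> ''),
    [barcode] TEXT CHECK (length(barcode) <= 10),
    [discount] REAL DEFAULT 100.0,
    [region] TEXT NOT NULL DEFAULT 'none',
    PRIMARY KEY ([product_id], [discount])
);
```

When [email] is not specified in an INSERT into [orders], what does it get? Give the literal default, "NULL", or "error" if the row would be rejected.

email has no DEFAULT clause.
Omitting it would insert NULL, but it is declared NOT NULL, so the INSERT fails.

error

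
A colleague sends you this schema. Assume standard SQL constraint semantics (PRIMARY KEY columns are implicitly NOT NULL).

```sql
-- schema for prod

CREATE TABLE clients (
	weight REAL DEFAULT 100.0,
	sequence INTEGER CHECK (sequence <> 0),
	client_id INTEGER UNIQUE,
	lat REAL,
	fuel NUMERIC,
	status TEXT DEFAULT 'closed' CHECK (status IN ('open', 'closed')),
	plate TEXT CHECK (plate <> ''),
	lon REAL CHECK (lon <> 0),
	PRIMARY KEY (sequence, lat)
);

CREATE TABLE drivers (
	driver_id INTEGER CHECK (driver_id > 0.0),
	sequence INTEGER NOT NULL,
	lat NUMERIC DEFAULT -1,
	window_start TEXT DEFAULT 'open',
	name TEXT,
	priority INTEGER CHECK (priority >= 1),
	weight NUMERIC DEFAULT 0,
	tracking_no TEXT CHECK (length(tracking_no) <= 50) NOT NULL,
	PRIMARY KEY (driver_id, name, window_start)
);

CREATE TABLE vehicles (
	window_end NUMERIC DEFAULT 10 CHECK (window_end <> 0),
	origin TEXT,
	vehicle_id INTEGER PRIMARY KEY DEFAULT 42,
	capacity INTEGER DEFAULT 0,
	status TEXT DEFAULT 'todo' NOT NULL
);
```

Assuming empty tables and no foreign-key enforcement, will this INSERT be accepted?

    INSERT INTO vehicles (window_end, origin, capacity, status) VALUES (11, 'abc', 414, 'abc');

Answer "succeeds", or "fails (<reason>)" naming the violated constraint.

succeeds

NOT NULL columns: status is supplied; vehicle_id defaults to 42.
CHECK constraints: 11 satisfies (window_end <> 0).
No constraint is violated.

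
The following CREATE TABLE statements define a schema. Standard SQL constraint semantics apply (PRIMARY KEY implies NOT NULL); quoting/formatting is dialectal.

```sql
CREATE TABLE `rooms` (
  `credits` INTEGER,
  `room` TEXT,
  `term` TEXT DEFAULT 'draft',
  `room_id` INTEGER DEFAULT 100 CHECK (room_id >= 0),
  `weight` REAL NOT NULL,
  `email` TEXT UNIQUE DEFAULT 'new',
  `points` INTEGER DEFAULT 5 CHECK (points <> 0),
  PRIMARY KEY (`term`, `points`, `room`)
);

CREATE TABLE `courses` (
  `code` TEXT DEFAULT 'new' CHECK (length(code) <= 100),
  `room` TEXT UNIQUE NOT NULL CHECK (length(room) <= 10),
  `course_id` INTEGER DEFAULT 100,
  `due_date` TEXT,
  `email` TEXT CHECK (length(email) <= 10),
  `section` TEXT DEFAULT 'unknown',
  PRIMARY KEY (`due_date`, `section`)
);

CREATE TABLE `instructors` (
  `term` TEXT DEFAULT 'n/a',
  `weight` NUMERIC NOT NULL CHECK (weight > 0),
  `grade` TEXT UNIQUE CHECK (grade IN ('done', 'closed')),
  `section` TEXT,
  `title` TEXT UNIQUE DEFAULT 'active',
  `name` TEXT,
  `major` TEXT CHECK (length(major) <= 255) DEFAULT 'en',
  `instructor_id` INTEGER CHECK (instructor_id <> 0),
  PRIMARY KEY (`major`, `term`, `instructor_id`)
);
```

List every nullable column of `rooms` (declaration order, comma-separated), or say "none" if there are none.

- credits: no NOT NULL constraint applies → nullable.
- room: part of the PRIMARY KEY, which implies NOT NULL → not nullable.
- term: part of the PRIMARY KEY, which implies NOT NULL → not nullable.
- room_id: CHECK does not forbid NULL (a CHECK constraint passes when its expression is NULL) → nullable.
- weight: declared NOT NULL → not nullable.
- email: UNIQUE does not imply NOT NULL → nullable.
- points: part of the PRIMARY KEY, which implies NOT NULL → not nullable.

credits, room_id, email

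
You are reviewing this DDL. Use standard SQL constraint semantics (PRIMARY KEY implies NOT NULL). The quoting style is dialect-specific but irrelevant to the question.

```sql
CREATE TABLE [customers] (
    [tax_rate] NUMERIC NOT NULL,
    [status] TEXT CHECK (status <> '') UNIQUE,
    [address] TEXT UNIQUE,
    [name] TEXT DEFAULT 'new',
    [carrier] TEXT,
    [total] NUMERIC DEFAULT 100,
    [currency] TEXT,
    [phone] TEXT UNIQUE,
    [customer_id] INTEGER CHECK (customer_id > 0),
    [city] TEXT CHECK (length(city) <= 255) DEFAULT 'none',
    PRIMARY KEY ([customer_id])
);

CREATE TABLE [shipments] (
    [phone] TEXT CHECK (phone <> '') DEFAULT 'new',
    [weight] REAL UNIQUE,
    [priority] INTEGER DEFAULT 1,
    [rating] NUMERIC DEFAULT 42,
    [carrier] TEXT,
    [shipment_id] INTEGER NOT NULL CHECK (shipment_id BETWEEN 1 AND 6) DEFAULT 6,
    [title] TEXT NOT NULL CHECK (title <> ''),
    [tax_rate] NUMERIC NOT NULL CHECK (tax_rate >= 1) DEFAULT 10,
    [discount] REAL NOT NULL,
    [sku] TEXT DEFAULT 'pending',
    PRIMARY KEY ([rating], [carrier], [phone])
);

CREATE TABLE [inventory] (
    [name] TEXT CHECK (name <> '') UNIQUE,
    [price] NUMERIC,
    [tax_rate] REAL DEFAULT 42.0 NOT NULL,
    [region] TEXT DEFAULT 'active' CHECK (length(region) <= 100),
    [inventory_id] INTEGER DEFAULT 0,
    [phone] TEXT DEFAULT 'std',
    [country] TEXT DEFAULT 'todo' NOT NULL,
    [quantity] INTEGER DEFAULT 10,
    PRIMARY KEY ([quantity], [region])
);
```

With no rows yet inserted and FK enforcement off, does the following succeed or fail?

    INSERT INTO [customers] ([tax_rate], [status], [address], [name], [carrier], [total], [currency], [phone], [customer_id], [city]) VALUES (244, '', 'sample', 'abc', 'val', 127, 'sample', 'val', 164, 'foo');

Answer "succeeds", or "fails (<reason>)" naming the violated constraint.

The value '' for status violates CHECK (status <> '').

fails (CHECK on status)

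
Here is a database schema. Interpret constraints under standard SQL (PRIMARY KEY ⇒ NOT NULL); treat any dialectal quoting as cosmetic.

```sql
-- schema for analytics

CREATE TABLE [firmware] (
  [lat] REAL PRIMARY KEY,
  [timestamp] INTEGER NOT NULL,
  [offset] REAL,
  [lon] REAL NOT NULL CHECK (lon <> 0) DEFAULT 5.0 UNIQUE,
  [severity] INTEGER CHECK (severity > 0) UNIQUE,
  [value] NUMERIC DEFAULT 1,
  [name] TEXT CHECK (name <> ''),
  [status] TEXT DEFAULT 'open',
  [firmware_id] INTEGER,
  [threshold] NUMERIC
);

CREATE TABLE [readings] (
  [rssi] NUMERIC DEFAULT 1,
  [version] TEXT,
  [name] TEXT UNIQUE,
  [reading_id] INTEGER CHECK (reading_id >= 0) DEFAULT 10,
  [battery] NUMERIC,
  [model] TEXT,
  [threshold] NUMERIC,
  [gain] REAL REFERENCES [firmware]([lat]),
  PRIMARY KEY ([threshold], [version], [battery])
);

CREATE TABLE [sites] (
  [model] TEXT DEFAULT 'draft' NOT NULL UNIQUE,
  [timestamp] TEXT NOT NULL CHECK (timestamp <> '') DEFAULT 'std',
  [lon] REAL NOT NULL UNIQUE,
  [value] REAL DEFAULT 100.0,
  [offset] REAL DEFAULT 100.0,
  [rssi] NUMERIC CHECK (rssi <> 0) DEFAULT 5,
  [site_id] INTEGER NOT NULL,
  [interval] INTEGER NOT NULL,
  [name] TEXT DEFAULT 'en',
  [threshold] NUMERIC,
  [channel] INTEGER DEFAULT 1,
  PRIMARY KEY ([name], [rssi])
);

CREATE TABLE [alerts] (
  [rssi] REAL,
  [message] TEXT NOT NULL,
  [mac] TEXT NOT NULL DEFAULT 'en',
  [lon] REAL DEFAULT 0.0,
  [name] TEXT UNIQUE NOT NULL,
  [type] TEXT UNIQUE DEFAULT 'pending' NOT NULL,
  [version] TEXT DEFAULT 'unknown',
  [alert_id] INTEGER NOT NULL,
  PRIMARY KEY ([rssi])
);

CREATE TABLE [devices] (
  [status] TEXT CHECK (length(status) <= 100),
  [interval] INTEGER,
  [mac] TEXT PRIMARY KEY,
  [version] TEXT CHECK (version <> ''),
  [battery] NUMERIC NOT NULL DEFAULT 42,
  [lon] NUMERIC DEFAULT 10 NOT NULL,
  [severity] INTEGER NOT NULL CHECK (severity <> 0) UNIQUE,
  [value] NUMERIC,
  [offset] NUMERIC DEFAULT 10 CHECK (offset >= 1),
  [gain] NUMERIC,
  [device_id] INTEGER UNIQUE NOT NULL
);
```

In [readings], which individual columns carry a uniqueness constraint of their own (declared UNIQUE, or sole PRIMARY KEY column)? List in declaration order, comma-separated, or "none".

- rssi: no UNIQUE or single-column PK constraint.
- version: part of a composite PRIMARY KEY — only the tuple is unique, not this column on its own.
- name: declared UNIQUE → unique.
- reading_id: no UNIQUE or single-column PK constraint.
- battery: part of a composite PRIMARY KEY — only the tuple is unique, not this column on its own.
- model: no UNIQUE or single-column PK constraint.
- threshold: part of a composite PRIMARY KEY — only the tuple is unique, not this column on its own.
- gain: no UNIQUE or single-column PK constraint.

name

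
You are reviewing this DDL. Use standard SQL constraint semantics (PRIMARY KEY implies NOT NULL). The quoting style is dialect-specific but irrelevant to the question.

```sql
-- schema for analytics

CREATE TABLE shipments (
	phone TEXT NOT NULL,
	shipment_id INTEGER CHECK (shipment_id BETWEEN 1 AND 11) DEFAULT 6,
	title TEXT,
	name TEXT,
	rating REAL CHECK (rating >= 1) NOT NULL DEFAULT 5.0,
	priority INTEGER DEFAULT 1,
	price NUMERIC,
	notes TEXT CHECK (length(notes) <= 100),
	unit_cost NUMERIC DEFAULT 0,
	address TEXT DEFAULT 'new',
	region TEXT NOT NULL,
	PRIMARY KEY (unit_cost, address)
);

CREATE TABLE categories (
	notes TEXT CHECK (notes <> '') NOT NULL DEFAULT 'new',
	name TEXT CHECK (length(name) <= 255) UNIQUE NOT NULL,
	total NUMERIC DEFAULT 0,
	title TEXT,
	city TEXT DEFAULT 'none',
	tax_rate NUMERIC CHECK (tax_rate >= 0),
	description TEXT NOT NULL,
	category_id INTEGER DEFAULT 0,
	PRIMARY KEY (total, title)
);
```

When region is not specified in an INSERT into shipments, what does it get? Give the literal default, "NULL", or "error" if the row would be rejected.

error

region has no DEFAULT clause.
Omitting it would insert NULL, but it is declared NOT NULL, so the INSERT fails.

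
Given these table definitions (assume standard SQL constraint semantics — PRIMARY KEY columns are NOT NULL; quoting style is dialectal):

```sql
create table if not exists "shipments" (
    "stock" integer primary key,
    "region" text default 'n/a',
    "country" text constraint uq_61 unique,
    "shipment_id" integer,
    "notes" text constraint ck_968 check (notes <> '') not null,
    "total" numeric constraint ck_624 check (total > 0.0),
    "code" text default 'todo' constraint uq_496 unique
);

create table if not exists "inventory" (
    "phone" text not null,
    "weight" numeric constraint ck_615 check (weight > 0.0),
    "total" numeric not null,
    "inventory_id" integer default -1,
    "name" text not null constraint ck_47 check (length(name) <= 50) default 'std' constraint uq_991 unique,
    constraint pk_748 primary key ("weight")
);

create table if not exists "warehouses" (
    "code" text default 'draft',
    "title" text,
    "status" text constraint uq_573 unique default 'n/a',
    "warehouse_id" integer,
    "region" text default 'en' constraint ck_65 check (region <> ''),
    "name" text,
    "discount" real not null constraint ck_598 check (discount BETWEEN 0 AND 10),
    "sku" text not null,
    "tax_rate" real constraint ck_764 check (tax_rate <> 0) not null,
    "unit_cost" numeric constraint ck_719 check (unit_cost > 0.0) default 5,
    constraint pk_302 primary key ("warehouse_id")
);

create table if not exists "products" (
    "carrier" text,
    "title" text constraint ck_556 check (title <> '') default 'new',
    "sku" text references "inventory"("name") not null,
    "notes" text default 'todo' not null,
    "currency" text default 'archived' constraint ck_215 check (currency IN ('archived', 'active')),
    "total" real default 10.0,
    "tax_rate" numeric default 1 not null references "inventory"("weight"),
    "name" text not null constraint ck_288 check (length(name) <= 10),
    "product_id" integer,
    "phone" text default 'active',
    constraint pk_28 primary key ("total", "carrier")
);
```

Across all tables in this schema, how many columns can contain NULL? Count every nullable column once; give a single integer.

shipments: 5 nullable (region, country, shipment_id, total, code — PK (stock) and explicit NOT NULL columns excluded).
inventory: 1 nullable (inventory_id — PK (weight) and explicit NOT NULL columns excluded).
warehouses: 6 nullable (code, title, status, region, name, unit_cost — PK (warehouse_id) and explicit NOT NULL columns excluded).
products: 4 nullable (title, currency, product_id, phone — PK (total, carrier) and explicit NOT NULL columns excluded).
Total: 5 + 1 + 6 + 4 = 16.

16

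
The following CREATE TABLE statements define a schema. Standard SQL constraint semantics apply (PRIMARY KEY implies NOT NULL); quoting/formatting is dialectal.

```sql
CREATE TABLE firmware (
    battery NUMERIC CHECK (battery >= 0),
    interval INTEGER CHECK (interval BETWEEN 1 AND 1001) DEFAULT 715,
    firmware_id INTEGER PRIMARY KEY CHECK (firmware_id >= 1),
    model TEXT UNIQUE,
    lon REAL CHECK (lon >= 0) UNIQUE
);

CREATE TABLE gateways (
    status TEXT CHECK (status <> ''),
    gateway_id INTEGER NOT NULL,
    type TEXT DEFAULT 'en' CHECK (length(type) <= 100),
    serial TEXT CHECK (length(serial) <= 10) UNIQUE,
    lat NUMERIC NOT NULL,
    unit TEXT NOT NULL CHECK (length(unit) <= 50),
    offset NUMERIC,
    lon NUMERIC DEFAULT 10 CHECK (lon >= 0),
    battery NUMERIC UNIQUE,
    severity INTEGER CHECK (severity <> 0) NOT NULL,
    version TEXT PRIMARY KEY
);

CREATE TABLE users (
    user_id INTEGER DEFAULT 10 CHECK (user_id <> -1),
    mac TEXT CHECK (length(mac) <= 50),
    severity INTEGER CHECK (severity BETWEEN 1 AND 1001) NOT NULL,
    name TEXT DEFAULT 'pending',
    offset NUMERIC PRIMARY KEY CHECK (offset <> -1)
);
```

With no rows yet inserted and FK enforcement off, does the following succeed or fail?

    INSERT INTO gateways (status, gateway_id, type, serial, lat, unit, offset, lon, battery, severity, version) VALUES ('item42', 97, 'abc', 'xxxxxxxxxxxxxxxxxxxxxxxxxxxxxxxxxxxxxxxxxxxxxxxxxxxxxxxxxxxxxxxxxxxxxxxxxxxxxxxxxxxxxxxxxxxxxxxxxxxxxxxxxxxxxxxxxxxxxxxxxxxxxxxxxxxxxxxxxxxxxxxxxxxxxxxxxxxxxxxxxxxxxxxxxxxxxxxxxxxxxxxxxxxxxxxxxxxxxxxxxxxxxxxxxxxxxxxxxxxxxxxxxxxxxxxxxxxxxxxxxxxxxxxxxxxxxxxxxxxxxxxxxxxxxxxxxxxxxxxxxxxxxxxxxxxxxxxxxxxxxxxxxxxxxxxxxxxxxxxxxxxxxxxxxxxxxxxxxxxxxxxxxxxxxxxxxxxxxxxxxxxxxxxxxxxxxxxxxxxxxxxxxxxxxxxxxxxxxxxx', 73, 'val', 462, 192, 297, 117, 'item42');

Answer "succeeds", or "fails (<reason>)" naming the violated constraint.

The value 'xxxxxxxxxxxxxxxxxxxxxxxxxxxxxxxxxxxxxxxxxxxxxxxxxxxxxxxxxxxxxxxxxxxxxxxxxxxxxxxxxxxxxxxxxxxxxxxxxxxxxxxxxxxxxxxxxxxxxxxxxxxxxxxxxxxxxxxxxxxxxxxxxxxxxxxxxxxxxxxxxxxxxxxxxxxxxxxxxxxxxxxxxxxxxxxxxxxxxxxxxxxxxxxxxxxxxxxxxxxxxxxxxxxxxxxxxxxxxxxxxxxxxxxxxxxxxxxxxxxxxxxxxxxxxxxxxxxxxxxxxxxxxxxxxxxxxxxxxxxxxxxxxxxxxxxxxxxxxxxxxxxxxxxxxxxxxxxxxxxxxxxxxxxxxxxxxxxxxxxxxxxxxxxxxxxxxxxxxxxxxxxxxxxxxxxxxxxxxxxx' for serial violates CHECK (length(serial) <= 10).

fails (CHECK on serial)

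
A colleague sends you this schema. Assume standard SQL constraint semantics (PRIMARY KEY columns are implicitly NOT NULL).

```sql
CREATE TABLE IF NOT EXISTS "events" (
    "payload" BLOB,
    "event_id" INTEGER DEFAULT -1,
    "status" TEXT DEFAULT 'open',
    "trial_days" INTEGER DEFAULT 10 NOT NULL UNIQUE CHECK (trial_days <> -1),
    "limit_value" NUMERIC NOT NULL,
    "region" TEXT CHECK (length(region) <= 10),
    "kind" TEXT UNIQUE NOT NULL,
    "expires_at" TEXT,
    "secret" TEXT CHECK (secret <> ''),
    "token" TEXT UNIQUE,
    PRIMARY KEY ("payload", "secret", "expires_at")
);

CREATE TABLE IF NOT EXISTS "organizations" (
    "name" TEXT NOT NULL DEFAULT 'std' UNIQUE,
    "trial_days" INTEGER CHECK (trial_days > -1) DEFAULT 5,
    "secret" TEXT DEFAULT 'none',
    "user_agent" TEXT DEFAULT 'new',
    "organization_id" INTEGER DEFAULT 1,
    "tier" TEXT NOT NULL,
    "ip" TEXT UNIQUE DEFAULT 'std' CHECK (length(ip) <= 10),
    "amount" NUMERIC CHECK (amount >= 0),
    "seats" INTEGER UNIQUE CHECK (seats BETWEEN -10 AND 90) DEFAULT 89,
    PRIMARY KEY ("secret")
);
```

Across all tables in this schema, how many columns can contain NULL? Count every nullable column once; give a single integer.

events: 4 nullable (event_id, status, region, token — PK (payload, secret, expires_at) and explicit NOT NULL columns excluded).
organizations: 6 nullable (trial_days, user_agent, organization_id, ip, amount, seats — PK (secret) and explicit NOT NULL columns excluded).
Total: 4 + 6 = 10.

10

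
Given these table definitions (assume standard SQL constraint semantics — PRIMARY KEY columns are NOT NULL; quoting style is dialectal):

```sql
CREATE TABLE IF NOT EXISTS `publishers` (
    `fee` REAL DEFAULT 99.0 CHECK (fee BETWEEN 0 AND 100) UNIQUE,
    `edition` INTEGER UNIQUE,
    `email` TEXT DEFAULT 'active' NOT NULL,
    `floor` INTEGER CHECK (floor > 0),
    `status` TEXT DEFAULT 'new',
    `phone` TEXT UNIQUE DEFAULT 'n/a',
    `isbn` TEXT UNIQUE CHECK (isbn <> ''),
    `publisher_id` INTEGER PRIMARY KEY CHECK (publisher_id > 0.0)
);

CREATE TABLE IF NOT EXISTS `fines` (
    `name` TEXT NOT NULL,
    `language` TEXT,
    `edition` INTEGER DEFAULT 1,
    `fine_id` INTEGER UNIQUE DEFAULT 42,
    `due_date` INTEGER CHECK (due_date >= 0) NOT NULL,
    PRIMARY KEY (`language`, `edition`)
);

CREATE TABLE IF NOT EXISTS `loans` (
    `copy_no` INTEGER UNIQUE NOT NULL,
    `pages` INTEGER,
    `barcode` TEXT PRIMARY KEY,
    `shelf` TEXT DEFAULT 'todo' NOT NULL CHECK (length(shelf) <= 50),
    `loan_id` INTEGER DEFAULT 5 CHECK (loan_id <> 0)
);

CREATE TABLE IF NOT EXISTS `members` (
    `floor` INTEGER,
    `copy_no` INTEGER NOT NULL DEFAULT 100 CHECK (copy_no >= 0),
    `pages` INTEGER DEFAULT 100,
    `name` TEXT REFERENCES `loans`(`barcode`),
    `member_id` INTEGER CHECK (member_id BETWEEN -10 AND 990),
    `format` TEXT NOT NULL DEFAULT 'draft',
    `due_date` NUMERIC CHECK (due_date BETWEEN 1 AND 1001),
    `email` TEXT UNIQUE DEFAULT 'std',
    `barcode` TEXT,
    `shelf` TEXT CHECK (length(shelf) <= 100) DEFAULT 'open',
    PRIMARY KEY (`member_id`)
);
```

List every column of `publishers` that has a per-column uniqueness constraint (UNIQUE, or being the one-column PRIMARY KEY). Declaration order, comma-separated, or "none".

- fee: declared UNIQUE → unique.
- edition: declared UNIQUE → unique.
- email: no UNIQUE or single-column PK constraint.
- floor: no UNIQUE or single-column PK constraint.
- status: no UNIQUE or single-column PK constraint.
- phone: declared UNIQUE → unique.
- isbn: declared UNIQUE → unique.
- publisher_id: single-column PRIMARY KEY → unique.

fee, edition, phone, isbn, publisher_id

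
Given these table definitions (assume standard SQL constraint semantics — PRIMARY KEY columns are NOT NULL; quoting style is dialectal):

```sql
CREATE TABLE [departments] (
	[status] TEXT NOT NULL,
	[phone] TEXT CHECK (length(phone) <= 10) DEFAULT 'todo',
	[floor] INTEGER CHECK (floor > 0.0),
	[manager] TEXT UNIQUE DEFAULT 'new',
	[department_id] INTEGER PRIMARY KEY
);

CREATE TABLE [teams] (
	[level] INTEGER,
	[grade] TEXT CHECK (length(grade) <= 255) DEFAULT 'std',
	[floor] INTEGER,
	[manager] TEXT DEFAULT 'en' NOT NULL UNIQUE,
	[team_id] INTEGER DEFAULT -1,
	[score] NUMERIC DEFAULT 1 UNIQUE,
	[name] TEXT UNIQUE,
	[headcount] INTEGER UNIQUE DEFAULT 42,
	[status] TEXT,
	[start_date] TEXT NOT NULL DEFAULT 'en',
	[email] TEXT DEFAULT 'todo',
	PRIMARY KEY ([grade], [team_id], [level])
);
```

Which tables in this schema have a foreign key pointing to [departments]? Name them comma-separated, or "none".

none

No REFERENCES clause anywhere in the schema names departments.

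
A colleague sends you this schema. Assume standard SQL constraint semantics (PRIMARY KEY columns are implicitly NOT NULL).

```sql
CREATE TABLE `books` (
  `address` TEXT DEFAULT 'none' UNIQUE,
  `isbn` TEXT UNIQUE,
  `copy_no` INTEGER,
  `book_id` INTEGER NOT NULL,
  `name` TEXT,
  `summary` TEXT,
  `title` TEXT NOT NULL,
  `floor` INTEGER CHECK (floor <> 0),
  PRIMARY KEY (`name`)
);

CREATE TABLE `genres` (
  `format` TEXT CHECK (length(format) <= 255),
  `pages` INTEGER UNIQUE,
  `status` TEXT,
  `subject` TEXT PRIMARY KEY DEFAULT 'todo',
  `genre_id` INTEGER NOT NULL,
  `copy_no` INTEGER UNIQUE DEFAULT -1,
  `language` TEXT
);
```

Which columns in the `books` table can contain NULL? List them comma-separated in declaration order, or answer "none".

address, isbn, copy_no, summary, floor

- address: UNIQUE does not imply NOT NULL → nullable.
- isbn: UNIQUE does not imply NOT NULL → nullable.
- copy_no: no NOT NULL constraint applies → nullable.
- book_id: declared NOT NULL → not nullable.
- name: part of the PRIMARY KEY, which implies NOT NULL → not nullable.
- summary: no NOT NULL constraint applies → nullable.
- title: declared NOT NULL → not nullable.
- floor: CHECK does not forbid NULL (a CHECK constraint passes when its expression is NULL) → nullable.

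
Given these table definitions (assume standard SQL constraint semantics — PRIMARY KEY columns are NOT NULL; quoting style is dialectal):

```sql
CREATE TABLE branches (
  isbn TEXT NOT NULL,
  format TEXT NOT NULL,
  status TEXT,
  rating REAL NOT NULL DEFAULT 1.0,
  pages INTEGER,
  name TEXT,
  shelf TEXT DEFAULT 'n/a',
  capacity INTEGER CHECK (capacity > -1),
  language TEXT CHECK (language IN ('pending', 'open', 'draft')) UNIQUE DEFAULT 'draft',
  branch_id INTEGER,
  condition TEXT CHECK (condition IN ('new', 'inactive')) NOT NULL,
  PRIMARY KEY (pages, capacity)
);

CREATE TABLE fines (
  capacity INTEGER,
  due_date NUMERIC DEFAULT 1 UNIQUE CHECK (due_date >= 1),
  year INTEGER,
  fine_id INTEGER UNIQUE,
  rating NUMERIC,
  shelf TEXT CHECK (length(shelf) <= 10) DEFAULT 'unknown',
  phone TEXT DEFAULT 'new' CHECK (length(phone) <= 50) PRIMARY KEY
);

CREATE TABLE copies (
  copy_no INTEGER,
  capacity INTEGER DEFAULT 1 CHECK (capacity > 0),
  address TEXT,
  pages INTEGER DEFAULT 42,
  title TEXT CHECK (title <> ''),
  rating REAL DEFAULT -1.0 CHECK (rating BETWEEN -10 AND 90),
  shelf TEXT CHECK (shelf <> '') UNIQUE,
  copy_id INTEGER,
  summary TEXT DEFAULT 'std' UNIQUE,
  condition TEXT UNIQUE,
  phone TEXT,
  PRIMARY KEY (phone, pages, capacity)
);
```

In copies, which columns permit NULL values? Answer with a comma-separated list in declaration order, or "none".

- copy_no: no NOT NULL constraint applies → nullable.
- capacity: part of the PRIMARY KEY, which implies NOT NULL → not nullable.
- address: no NOT NULL constraint applies → nullable.
- pages: part of the PRIMARY KEY, which implies NOT NULL → not nullable.
- title: CHECK does not forbid NULL (a CHECK constraint passes when its expression is NULL) → nullable.
- rating: CHECK does not forbid NULL (a CHECK constraint passes when its expression is NULL) → nullable.
- shelf: CHECK does not forbid NULL (a CHECK constraint passes when its expression is NULL) → nullable.
- copy_id: no NOT NULL constraint applies → nullable.
- summary: UNIQUE does not imply NOT NULL → nullable.
- condition: UNIQUE does not imply NOT NULL → nullable.
- phone: part of the PRIMARY KEY, which implies NOT NULL → not nullable.

copy_no, address, title, rating, shelf, copy_id, summary, condition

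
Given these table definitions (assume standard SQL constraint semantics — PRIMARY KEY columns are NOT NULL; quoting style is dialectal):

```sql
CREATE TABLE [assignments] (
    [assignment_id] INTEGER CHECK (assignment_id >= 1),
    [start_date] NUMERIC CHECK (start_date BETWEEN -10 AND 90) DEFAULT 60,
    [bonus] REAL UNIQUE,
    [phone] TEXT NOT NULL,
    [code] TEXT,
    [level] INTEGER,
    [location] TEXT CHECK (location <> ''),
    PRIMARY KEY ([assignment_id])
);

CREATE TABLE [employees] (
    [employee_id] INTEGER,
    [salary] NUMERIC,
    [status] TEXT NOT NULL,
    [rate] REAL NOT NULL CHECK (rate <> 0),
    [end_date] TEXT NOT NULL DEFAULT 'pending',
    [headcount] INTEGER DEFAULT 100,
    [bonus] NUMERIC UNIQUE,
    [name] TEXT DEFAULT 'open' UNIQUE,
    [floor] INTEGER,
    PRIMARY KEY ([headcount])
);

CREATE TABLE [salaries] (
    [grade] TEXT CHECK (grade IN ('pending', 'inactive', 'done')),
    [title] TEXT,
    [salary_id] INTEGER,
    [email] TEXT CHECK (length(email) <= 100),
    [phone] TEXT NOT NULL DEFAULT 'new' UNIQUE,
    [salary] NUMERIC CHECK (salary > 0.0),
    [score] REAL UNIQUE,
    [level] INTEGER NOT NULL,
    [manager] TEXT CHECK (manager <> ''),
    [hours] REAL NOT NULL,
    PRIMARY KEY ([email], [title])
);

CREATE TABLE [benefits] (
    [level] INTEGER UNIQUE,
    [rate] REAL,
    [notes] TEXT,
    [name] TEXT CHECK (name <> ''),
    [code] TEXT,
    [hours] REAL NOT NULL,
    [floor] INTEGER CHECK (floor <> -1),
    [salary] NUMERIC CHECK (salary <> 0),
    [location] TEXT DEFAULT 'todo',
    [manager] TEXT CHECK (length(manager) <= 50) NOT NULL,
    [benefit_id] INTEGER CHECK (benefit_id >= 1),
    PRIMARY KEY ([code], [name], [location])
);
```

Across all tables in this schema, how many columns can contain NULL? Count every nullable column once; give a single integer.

assignments: 5 nullable (start_date, bonus, code, level, location — PK (assignment_id) and explicit NOT NULL columns excluded).
employees: 5 nullable (employee_id, salary, bonus, name, floor — PK (headcount) and explicit NOT NULL columns excluded).
salaries: 5 nullable (grade, salary_id, salary, score, manager — PK (email, title) and explicit NOT NULL columns excluded).
benefits: 6 nullable (level, rate, notes, floor, salary, benefit_id — PK (code, name, location) and explicit NOT NULL columns excluded).
Total: 5 + 5 + 5 + 6 = 21.

21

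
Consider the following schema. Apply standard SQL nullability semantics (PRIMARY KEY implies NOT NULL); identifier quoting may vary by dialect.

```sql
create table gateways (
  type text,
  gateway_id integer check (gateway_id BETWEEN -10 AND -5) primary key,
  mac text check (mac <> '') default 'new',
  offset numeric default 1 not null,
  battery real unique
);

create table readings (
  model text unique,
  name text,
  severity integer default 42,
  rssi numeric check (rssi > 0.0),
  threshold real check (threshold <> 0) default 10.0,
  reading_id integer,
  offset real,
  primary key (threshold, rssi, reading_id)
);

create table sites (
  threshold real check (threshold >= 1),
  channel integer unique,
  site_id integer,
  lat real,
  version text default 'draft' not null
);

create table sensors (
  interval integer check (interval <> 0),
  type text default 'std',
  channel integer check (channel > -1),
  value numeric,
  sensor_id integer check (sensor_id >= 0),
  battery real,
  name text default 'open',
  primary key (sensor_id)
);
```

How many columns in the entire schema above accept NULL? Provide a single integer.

gateways: 3 nullable (type, mac, battery — PK (gateway_id) and explicit NOT NULL columns excluded).
readings: 4 nullable (model, name, severity, offset — PK (threshold, rssi, reading_id) and explicit NOT NULL columns excluded).
sites: 4 nullable (threshold, channel, site_id, lat — PK none and explicit NOT NULL columns excluded).
sensors: 6 nullable (interval, type, channel, value, battery, name — PK (sensor_id) and explicit NOT NULL columns excluded).
Total: 3 + 4 + 4 + 6 = 17.

17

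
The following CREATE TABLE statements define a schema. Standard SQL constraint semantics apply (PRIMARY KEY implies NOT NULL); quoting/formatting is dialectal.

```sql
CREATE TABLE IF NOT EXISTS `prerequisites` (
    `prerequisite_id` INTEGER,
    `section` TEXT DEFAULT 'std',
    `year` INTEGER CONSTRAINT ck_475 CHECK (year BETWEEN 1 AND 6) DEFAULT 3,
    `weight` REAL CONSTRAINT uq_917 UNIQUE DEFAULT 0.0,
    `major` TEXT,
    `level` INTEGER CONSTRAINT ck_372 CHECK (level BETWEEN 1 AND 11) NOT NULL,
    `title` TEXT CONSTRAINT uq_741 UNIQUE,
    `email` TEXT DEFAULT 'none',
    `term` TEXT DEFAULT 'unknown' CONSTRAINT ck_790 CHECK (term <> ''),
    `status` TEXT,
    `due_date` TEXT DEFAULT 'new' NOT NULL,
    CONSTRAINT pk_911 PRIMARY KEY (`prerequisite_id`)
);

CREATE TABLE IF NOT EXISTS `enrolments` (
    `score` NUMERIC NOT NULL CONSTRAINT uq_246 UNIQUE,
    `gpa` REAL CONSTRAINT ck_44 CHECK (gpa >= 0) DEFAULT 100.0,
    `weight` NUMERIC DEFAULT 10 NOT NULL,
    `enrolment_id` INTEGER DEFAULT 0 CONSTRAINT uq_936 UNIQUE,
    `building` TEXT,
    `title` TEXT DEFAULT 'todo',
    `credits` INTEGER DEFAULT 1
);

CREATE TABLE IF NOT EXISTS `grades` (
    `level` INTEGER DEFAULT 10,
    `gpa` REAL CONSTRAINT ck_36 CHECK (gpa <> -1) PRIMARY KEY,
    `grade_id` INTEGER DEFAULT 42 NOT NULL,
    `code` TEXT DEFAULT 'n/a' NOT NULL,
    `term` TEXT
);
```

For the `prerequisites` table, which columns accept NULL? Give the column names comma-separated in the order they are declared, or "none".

- prerequisite_id: part of the PRIMARY KEY, which implies NOT NULL → not nullable.
- section: DEFAULT only fills an omitted column; an explicit NULL is still allowed → nullable.
- year: CHECK does not forbid NULL (a CHECK constraint passes when its expression is NULL) → nullable.
- weight: UNIQUE does not imply NOT NULL → nullable.
- major: no NOT NULL constraint applies → nullable.
- level: declared NOT NULL → not nullable.
- title: UNIQUE does not imply NOT NULL → nullable.
- email: DEFAULT only fills an omitted column; an explicit NULL is still allowed → nullable.
- term: CHECK does not forbid NULL (a CHECK constraint passes when its expression is NULL) → nullable.
- status: no NOT NULL constraint applies → nullable.
- due_date: declared NOT NULL → not nullable.

section, year, weight, major, title, email, term, status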